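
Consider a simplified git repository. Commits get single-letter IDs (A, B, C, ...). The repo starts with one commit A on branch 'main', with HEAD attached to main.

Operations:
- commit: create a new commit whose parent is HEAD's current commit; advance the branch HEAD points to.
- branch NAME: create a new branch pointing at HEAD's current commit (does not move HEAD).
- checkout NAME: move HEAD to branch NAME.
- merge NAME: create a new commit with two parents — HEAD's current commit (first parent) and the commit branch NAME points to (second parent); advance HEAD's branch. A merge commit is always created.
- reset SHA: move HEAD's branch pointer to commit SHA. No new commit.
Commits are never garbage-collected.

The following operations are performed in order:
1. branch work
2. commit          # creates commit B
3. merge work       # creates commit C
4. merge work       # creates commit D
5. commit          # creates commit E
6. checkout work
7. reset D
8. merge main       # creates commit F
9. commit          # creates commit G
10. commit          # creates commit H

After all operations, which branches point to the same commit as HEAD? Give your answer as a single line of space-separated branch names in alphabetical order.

Answer: work

Derivation:
After op 1 (branch): HEAD=main@A [main=A work=A]
After op 2 (commit): HEAD=main@B [main=B work=A]
After op 3 (merge): HEAD=main@C [main=C work=A]
After op 4 (merge): HEAD=main@D [main=D work=A]
After op 5 (commit): HEAD=main@E [main=E work=A]
After op 6 (checkout): HEAD=work@A [main=E work=A]
After op 7 (reset): HEAD=work@D [main=E work=D]
After op 8 (merge): HEAD=work@F [main=E work=F]
After op 9 (commit): HEAD=work@G [main=E work=G]
After op 10 (commit): HEAD=work@H [main=E work=H]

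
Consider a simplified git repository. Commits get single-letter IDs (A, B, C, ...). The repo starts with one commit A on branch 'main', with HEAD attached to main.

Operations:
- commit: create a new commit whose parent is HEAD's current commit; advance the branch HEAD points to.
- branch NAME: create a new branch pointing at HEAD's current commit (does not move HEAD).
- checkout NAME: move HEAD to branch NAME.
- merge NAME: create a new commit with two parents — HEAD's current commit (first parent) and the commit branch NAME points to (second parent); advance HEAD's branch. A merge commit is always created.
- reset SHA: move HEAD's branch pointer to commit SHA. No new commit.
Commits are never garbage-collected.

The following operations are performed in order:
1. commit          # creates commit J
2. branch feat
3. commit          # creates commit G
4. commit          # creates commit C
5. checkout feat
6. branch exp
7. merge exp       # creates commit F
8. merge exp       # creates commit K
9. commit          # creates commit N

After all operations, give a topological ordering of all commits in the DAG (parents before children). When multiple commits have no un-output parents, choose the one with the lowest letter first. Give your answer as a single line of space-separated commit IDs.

Answer: A J F G C K N

Derivation:
After op 1 (commit): HEAD=main@J [main=J]
After op 2 (branch): HEAD=main@J [feat=J main=J]
After op 3 (commit): HEAD=main@G [feat=J main=G]
After op 4 (commit): HEAD=main@C [feat=J main=C]
After op 5 (checkout): HEAD=feat@J [feat=J main=C]
After op 6 (branch): HEAD=feat@J [exp=J feat=J main=C]
After op 7 (merge): HEAD=feat@F [exp=J feat=F main=C]
After op 8 (merge): HEAD=feat@K [exp=J feat=K main=C]
After op 9 (commit): HEAD=feat@N [exp=J feat=N main=C]
commit A: parents=[]
commit C: parents=['G']
commit F: parents=['J', 'J']
commit G: parents=['J']
commit J: parents=['A']
commit K: parents=['F', 'J']
commit N: parents=['K']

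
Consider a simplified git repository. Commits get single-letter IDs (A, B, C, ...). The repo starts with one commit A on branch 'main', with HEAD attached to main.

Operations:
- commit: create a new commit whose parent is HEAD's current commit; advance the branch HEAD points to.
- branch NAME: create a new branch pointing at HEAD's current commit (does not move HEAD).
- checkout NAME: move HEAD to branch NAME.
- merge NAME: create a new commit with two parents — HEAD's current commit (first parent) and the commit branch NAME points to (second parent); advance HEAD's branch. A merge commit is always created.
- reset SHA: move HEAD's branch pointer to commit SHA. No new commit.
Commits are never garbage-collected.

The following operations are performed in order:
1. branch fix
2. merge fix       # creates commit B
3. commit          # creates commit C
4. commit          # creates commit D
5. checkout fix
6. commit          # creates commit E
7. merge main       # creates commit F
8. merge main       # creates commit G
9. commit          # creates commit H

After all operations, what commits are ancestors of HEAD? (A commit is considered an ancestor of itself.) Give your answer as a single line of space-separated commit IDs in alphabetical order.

Answer: A B C D E F G H

Derivation:
After op 1 (branch): HEAD=main@A [fix=A main=A]
After op 2 (merge): HEAD=main@B [fix=A main=B]
After op 3 (commit): HEAD=main@C [fix=A main=C]
After op 4 (commit): HEAD=main@D [fix=A main=D]
After op 5 (checkout): HEAD=fix@A [fix=A main=D]
After op 6 (commit): HEAD=fix@E [fix=E main=D]
After op 7 (merge): HEAD=fix@F [fix=F main=D]
After op 8 (merge): HEAD=fix@G [fix=G main=D]
After op 9 (commit): HEAD=fix@H [fix=H main=D]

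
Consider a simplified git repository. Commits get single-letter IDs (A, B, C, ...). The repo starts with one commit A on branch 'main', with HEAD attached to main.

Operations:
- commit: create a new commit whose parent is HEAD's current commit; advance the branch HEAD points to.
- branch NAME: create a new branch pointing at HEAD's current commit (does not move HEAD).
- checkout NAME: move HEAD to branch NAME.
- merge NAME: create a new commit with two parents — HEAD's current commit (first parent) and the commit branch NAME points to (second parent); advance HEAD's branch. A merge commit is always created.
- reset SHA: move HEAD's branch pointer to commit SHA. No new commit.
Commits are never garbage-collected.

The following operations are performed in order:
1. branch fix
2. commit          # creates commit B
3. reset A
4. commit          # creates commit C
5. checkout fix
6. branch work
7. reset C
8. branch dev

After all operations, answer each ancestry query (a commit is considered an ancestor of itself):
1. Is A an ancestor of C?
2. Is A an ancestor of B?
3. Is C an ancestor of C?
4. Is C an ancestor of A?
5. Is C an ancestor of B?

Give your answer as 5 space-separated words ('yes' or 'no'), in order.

After op 1 (branch): HEAD=main@A [fix=A main=A]
After op 2 (commit): HEAD=main@B [fix=A main=B]
After op 3 (reset): HEAD=main@A [fix=A main=A]
After op 4 (commit): HEAD=main@C [fix=A main=C]
After op 5 (checkout): HEAD=fix@A [fix=A main=C]
After op 6 (branch): HEAD=fix@A [fix=A main=C work=A]
After op 7 (reset): HEAD=fix@C [fix=C main=C work=A]
After op 8 (branch): HEAD=fix@C [dev=C fix=C main=C work=A]
ancestors(C) = {A,C}; A in? yes
ancestors(B) = {A,B}; A in? yes
ancestors(C) = {A,C}; C in? yes
ancestors(A) = {A}; C in? no
ancestors(B) = {A,B}; C in? no

Answer: yes yes yes no no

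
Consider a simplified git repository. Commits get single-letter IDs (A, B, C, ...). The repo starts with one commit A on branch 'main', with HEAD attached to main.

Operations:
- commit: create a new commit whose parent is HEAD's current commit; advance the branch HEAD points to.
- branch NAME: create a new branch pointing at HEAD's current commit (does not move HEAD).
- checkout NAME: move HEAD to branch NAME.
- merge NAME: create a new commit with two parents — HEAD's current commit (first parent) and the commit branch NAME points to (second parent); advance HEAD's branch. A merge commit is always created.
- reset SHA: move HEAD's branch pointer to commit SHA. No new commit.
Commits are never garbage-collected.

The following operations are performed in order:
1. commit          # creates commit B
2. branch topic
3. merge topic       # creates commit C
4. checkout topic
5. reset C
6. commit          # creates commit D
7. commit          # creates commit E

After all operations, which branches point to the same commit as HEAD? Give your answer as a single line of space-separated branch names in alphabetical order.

After op 1 (commit): HEAD=main@B [main=B]
After op 2 (branch): HEAD=main@B [main=B topic=B]
After op 3 (merge): HEAD=main@C [main=C topic=B]
After op 4 (checkout): HEAD=topic@B [main=C topic=B]
After op 5 (reset): HEAD=topic@C [main=C topic=C]
After op 6 (commit): HEAD=topic@D [main=C topic=D]
After op 7 (commit): HEAD=topic@E [main=C topic=E]

Answer: topic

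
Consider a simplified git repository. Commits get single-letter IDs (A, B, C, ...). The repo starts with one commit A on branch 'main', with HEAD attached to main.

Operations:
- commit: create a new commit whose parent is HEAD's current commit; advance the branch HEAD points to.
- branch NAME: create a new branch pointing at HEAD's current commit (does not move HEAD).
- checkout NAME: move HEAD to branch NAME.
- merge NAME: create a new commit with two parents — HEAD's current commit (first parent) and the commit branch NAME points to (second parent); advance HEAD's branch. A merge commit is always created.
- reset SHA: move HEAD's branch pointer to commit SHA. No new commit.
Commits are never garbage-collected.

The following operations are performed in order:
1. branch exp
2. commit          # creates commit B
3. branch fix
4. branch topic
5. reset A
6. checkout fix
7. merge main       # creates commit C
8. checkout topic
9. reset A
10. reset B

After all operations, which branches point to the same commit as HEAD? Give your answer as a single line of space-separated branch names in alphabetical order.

Answer: topic

Derivation:
After op 1 (branch): HEAD=main@A [exp=A main=A]
After op 2 (commit): HEAD=main@B [exp=A main=B]
After op 3 (branch): HEAD=main@B [exp=A fix=B main=B]
After op 4 (branch): HEAD=main@B [exp=A fix=B main=B topic=B]
After op 5 (reset): HEAD=main@A [exp=A fix=B main=A topic=B]
After op 6 (checkout): HEAD=fix@B [exp=A fix=B main=A topic=B]
After op 7 (merge): HEAD=fix@C [exp=A fix=C main=A topic=B]
After op 8 (checkout): HEAD=topic@B [exp=A fix=C main=A topic=B]
After op 9 (reset): HEAD=topic@A [exp=A fix=C main=A topic=A]
After op 10 (reset): HEAD=topic@B [exp=A fix=C main=A topic=B]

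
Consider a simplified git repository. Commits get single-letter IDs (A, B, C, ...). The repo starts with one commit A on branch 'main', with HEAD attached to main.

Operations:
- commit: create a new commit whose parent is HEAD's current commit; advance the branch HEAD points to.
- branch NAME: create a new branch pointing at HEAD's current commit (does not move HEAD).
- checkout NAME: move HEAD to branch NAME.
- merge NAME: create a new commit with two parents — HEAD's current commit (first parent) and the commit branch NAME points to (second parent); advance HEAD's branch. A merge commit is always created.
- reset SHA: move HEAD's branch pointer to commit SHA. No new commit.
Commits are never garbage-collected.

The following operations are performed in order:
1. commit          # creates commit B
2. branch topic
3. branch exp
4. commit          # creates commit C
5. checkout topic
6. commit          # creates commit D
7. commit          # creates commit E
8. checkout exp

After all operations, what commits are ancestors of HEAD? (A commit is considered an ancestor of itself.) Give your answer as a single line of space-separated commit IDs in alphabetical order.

Answer: A B

Derivation:
After op 1 (commit): HEAD=main@B [main=B]
After op 2 (branch): HEAD=main@B [main=B topic=B]
After op 3 (branch): HEAD=main@B [exp=B main=B topic=B]
After op 4 (commit): HEAD=main@C [exp=B main=C topic=B]
After op 5 (checkout): HEAD=topic@B [exp=B main=C topic=B]
After op 6 (commit): HEAD=topic@D [exp=B main=C topic=D]
After op 7 (commit): HEAD=topic@E [exp=B main=C topic=E]
After op 8 (checkout): HEAD=exp@B [exp=B main=C topic=E]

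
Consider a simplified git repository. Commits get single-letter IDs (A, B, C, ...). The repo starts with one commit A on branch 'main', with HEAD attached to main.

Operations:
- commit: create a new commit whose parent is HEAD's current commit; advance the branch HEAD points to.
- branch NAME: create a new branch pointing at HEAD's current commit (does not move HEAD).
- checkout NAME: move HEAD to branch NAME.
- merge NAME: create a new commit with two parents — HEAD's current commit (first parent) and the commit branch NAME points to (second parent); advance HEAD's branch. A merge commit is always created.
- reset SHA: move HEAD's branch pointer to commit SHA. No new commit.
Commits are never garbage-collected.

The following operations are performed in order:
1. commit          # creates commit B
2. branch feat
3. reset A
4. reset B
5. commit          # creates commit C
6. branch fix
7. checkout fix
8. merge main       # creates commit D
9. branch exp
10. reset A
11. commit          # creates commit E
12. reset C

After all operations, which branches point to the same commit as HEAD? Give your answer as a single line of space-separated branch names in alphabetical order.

After op 1 (commit): HEAD=main@B [main=B]
After op 2 (branch): HEAD=main@B [feat=B main=B]
After op 3 (reset): HEAD=main@A [feat=B main=A]
After op 4 (reset): HEAD=main@B [feat=B main=B]
After op 5 (commit): HEAD=main@C [feat=B main=C]
After op 6 (branch): HEAD=main@C [feat=B fix=C main=C]
After op 7 (checkout): HEAD=fix@C [feat=B fix=C main=C]
After op 8 (merge): HEAD=fix@D [feat=B fix=D main=C]
After op 9 (branch): HEAD=fix@D [exp=D feat=B fix=D main=C]
After op 10 (reset): HEAD=fix@A [exp=D feat=B fix=A main=C]
After op 11 (commit): HEAD=fix@E [exp=D feat=B fix=E main=C]
After op 12 (reset): HEAD=fix@C [exp=D feat=B fix=C main=C]

Answer: fix main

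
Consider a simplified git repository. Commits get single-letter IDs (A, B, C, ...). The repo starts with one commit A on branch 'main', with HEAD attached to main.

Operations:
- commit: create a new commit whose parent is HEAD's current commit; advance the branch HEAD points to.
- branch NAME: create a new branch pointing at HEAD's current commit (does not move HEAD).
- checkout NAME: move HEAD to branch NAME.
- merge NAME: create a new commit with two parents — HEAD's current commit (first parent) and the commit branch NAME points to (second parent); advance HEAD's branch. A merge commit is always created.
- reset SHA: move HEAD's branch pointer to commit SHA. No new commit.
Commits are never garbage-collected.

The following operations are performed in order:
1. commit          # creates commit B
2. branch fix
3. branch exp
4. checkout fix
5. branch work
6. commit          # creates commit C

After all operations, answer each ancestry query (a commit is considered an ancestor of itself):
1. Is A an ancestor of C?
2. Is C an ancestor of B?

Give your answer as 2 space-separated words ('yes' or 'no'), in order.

After op 1 (commit): HEAD=main@B [main=B]
After op 2 (branch): HEAD=main@B [fix=B main=B]
After op 3 (branch): HEAD=main@B [exp=B fix=B main=B]
After op 4 (checkout): HEAD=fix@B [exp=B fix=B main=B]
After op 5 (branch): HEAD=fix@B [exp=B fix=B main=B work=B]
After op 6 (commit): HEAD=fix@C [exp=B fix=C main=B work=B]
ancestors(C) = {A,B,C}; A in? yes
ancestors(B) = {A,B}; C in? no

Answer: yes no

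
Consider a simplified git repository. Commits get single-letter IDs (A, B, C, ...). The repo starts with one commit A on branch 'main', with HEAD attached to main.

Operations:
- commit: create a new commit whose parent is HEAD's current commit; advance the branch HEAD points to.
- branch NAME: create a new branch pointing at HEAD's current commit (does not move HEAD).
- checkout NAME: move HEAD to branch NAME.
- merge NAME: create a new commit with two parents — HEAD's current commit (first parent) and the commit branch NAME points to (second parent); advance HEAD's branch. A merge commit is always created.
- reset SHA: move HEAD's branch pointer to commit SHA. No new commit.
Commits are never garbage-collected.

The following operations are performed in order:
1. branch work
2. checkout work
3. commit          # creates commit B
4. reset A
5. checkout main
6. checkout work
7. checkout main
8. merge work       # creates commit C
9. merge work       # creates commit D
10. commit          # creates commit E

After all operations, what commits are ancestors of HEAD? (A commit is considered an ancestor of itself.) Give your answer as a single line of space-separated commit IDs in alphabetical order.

After op 1 (branch): HEAD=main@A [main=A work=A]
After op 2 (checkout): HEAD=work@A [main=A work=A]
After op 3 (commit): HEAD=work@B [main=A work=B]
After op 4 (reset): HEAD=work@A [main=A work=A]
After op 5 (checkout): HEAD=main@A [main=A work=A]
After op 6 (checkout): HEAD=work@A [main=A work=A]
After op 7 (checkout): HEAD=main@A [main=A work=A]
After op 8 (merge): HEAD=main@C [main=C work=A]
After op 9 (merge): HEAD=main@D [main=D work=A]
After op 10 (commit): HEAD=main@E [main=E work=A]

Answer: A C D E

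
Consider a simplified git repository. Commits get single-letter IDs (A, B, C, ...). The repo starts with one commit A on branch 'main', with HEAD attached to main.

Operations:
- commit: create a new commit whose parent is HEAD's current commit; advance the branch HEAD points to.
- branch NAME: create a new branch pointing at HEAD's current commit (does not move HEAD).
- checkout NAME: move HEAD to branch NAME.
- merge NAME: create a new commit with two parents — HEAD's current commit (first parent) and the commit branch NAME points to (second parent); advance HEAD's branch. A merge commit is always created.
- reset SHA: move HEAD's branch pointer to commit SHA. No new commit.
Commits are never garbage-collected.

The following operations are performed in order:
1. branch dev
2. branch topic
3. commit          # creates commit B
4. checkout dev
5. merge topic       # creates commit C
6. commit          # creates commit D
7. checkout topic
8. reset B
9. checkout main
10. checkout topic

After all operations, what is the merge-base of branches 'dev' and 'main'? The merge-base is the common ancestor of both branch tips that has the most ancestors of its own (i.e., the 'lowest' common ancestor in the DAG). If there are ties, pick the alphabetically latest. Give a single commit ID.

Answer: A

Derivation:
After op 1 (branch): HEAD=main@A [dev=A main=A]
After op 2 (branch): HEAD=main@A [dev=A main=A topic=A]
After op 3 (commit): HEAD=main@B [dev=A main=B topic=A]
After op 4 (checkout): HEAD=dev@A [dev=A main=B topic=A]
After op 5 (merge): HEAD=dev@C [dev=C main=B topic=A]
After op 6 (commit): HEAD=dev@D [dev=D main=B topic=A]
After op 7 (checkout): HEAD=topic@A [dev=D main=B topic=A]
After op 8 (reset): HEAD=topic@B [dev=D main=B topic=B]
After op 9 (checkout): HEAD=main@B [dev=D main=B topic=B]
After op 10 (checkout): HEAD=topic@B [dev=D main=B topic=B]
ancestors(dev=D): ['A', 'C', 'D']
ancestors(main=B): ['A', 'B']
common: ['A']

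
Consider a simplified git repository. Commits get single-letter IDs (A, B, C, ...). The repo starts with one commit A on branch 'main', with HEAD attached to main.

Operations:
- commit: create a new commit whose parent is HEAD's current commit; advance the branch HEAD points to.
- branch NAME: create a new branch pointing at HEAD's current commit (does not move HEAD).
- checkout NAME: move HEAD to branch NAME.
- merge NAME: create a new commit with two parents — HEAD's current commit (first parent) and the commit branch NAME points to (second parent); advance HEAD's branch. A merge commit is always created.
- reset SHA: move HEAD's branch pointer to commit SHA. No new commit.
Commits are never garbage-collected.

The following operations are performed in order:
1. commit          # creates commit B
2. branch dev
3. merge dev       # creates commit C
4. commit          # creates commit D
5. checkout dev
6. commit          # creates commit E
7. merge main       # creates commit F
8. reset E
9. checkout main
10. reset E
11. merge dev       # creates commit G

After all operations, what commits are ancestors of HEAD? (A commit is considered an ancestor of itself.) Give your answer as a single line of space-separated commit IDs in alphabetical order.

Answer: A B E G

Derivation:
After op 1 (commit): HEAD=main@B [main=B]
After op 2 (branch): HEAD=main@B [dev=B main=B]
After op 3 (merge): HEAD=main@C [dev=B main=C]
After op 4 (commit): HEAD=main@D [dev=B main=D]
After op 5 (checkout): HEAD=dev@B [dev=B main=D]
After op 6 (commit): HEAD=dev@E [dev=E main=D]
After op 7 (merge): HEAD=dev@F [dev=F main=D]
After op 8 (reset): HEAD=dev@E [dev=E main=D]
After op 9 (checkout): HEAD=main@D [dev=E main=D]
After op 10 (reset): HEAD=main@E [dev=E main=E]
After op 11 (merge): HEAD=main@G [dev=E main=G]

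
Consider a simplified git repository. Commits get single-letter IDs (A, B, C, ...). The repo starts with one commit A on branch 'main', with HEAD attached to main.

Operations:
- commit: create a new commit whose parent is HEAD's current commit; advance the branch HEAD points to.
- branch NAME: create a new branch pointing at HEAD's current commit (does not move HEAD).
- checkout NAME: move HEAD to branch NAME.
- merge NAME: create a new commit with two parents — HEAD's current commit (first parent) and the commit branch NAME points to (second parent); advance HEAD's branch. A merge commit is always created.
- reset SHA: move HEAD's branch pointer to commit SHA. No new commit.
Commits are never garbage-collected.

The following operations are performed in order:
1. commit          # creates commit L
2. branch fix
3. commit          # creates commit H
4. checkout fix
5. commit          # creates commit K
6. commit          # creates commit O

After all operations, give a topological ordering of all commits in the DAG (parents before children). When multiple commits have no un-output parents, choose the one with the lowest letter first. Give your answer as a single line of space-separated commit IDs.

After op 1 (commit): HEAD=main@L [main=L]
After op 2 (branch): HEAD=main@L [fix=L main=L]
After op 3 (commit): HEAD=main@H [fix=L main=H]
After op 4 (checkout): HEAD=fix@L [fix=L main=H]
After op 5 (commit): HEAD=fix@K [fix=K main=H]
After op 6 (commit): HEAD=fix@O [fix=O main=H]
commit A: parents=[]
commit H: parents=['L']
commit K: parents=['L']
commit L: parents=['A']
commit O: parents=['K']

Answer: A L H K O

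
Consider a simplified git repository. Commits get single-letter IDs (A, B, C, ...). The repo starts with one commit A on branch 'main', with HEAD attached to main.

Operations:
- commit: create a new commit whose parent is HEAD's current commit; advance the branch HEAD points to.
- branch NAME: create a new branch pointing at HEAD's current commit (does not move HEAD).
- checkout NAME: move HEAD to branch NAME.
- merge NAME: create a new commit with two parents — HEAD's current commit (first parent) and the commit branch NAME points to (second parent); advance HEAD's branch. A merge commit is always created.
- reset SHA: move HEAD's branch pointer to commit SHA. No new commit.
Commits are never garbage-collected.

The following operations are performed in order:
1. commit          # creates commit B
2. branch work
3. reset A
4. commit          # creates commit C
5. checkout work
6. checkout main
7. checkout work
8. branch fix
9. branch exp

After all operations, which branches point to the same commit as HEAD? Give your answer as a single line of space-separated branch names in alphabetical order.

Answer: exp fix work

Derivation:
After op 1 (commit): HEAD=main@B [main=B]
After op 2 (branch): HEAD=main@B [main=B work=B]
After op 3 (reset): HEAD=main@A [main=A work=B]
After op 4 (commit): HEAD=main@C [main=C work=B]
After op 5 (checkout): HEAD=work@B [main=C work=B]
After op 6 (checkout): HEAD=main@C [main=C work=B]
After op 7 (checkout): HEAD=work@B [main=C work=B]
After op 8 (branch): HEAD=work@B [fix=B main=C work=B]
After op 9 (branch): HEAD=work@B [exp=B fix=B main=C work=B]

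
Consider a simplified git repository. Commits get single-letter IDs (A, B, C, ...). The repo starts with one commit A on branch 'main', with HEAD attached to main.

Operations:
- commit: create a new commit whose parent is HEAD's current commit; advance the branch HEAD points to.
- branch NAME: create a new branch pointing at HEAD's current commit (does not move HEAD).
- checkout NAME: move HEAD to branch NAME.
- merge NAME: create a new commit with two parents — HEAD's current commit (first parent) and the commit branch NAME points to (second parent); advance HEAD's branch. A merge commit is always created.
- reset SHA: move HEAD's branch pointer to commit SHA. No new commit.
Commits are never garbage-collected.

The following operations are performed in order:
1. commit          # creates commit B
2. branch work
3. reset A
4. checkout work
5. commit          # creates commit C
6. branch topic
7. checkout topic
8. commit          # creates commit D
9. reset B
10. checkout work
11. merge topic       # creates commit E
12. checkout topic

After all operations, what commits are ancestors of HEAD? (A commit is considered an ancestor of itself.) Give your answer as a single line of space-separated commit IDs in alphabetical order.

After op 1 (commit): HEAD=main@B [main=B]
After op 2 (branch): HEAD=main@B [main=B work=B]
After op 3 (reset): HEAD=main@A [main=A work=B]
After op 4 (checkout): HEAD=work@B [main=A work=B]
After op 5 (commit): HEAD=work@C [main=A work=C]
After op 6 (branch): HEAD=work@C [main=A topic=C work=C]
After op 7 (checkout): HEAD=topic@C [main=A topic=C work=C]
After op 8 (commit): HEAD=topic@D [main=A topic=D work=C]
After op 9 (reset): HEAD=topic@B [main=A topic=B work=C]
After op 10 (checkout): HEAD=work@C [main=A topic=B work=C]
After op 11 (merge): HEAD=work@E [main=A topic=B work=E]
After op 12 (checkout): HEAD=topic@B [main=A topic=B work=E]

Answer: A B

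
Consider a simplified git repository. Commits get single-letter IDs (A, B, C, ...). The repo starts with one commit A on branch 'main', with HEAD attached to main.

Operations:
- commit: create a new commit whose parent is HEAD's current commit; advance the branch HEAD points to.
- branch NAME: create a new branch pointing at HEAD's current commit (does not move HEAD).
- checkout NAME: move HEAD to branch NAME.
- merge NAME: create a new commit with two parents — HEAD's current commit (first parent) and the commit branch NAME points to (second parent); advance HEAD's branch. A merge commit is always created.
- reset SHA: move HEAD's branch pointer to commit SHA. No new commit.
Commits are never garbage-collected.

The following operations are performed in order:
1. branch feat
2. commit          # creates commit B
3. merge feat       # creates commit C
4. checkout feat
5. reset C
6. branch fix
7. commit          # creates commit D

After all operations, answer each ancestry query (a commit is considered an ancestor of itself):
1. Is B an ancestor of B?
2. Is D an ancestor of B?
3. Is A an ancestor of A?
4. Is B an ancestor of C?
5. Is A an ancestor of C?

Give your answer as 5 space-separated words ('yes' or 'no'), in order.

After op 1 (branch): HEAD=main@A [feat=A main=A]
After op 2 (commit): HEAD=main@B [feat=A main=B]
After op 3 (merge): HEAD=main@C [feat=A main=C]
After op 4 (checkout): HEAD=feat@A [feat=A main=C]
After op 5 (reset): HEAD=feat@C [feat=C main=C]
After op 6 (branch): HEAD=feat@C [feat=C fix=C main=C]
After op 7 (commit): HEAD=feat@D [feat=D fix=C main=C]
ancestors(B) = {A,B}; B in? yes
ancestors(B) = {A,B}; D in? no
ancestors(A) = {A}; A in? yes
ancestors(C) = {A,B,C}; B in? yes
ancestors(C) = {A,B,C}; A in? yes

Answer: yes no yes yes yes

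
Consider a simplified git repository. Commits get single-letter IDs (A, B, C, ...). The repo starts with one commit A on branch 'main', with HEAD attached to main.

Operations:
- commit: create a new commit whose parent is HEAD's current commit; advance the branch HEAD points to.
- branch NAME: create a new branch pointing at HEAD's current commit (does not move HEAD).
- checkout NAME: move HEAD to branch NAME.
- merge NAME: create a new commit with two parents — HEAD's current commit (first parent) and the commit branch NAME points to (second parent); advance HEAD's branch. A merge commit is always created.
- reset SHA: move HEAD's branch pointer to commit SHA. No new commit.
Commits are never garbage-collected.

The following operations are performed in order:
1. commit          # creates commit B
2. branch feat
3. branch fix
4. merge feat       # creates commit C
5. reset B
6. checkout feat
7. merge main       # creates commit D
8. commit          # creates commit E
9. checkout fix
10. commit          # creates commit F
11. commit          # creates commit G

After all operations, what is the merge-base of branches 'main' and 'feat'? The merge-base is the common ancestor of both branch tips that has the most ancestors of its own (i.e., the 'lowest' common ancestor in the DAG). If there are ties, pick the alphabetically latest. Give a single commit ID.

After op 1 (commit): HEAD=main@B [main=B]
After op 2 (branch): HEAD=main@B [feat=B main=B]
After op 3 (branch): HEAD=main@B [feat=B fix=B main=B]
After op 4 (merge): HEAD=main@C [feat=B fix=B main=C]
After op 5 (reset): HEAD=main@B [feat=B fix=B main=B]
After op 6 (checkout): HEAD=feat@B [feat=B fix=B main=B]
After op 7 (merge): HEAD=feat@D [feat=D fix=B main=B]
After op 8 (commit): HEAD=feat@E [feat=E fix=B main=B]
After op 9 (checkout): HEAD=fix@B [feat=E fix=B main=B]
After op 10 (commit): HEAD=fix@F [feat=E fix=F main=B]
After op 11 (commit): HEAD=fix@G [feat=E fix=G main=B]
ancestors(main=B): ['A', 'B']
ancestors(feat=E): ['A', 'B', 'D', 'E']
common: ['A', 'B']

Answer: B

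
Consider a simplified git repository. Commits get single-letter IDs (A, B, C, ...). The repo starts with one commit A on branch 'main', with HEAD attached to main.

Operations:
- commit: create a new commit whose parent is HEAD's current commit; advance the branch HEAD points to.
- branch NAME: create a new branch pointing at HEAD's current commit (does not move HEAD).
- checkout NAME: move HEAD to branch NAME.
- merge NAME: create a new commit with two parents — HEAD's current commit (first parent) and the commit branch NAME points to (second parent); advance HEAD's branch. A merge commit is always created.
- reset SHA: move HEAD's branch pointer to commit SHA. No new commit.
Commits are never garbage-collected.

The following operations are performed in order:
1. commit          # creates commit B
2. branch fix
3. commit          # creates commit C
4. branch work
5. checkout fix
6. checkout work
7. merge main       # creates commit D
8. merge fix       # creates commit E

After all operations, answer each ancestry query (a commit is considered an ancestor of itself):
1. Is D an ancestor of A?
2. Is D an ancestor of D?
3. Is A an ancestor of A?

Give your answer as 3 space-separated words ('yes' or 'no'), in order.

After op 1 (commit): HEAD=main@B [main=B]
After op 2 (branch): HEAD=main@B [fix=B main=B]
After op 3 (commit): HEAD=main@C [fix=B main=C]
After op 4 (branch): HEAD=main@C [fix=B main=C work=C]
After op 5 (checkout): HEAD=fix@B [fix=B main=C work=C]
After op 6 (checkout): HEAD=work@C [fix=B main=C work=C]
After op 7 (merge): HEAD=work@D [fix=B main=C work=D]
After op 8 (merge): HEAD=work@E [fix=B main=C work=E]
ancestors(A) = {A}; D in? no
ancestors(D) = {A,B,C,D}; D in? yes
ancestors(A) = {A}; A in? yes

Answer: no yes yes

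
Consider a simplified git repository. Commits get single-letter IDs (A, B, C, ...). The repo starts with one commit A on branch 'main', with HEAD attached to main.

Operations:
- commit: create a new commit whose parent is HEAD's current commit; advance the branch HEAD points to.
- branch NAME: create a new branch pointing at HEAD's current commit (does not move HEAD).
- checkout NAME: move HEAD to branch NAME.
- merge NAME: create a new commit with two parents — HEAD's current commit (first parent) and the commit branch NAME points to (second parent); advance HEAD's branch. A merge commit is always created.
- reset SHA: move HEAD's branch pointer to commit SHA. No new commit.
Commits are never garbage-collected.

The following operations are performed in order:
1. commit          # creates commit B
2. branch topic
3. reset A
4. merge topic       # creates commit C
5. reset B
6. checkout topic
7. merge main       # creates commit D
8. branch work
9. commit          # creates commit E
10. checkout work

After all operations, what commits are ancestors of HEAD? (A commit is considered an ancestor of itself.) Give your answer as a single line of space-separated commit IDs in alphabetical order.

After op 1 (commit): HEAD=main@B [main=B]
After op 2 (branch): HEAD=main@B [main=B topic=B]
After op 3 (reset): HEAD=main@A [main=A topic=B]
After op 4 (merge): HEAD=main@C [main=C topic=B]
After op 5 (reset): HEAD=main@B [main=B topic=B]
After op 6 (checkout): HEAD=topic@B [main=B topic=B]
After op 7 (merge): HEAD=topic@D [main=B topic=D]
After op 8 (branch): HEAD=topic@D [main=B topic=D work=D]
After op 9 (commit): HEAD=topic@E [main=B topic=E work=D]
After op 10 (checkout): HEAD=work@D [main=B topic=E work=D]

Answer: A B D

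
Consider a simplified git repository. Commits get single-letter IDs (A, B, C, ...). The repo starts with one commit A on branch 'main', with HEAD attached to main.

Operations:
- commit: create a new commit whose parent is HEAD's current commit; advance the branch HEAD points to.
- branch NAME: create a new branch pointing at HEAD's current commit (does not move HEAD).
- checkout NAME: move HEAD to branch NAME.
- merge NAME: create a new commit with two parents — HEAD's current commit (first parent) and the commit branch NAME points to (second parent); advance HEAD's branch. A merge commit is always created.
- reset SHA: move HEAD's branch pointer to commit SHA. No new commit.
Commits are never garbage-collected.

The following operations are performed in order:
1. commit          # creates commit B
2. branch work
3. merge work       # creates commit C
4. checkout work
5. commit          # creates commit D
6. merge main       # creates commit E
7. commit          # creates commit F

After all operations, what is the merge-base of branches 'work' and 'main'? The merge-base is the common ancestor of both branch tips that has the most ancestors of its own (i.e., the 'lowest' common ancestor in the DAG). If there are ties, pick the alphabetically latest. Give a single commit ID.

After op 1 (commit): HEAD=main@B [main=B]
After op 2 (branch): HEAD=main@B [main=B work=B]
After op 3 (merge): HEAD=main@C [main=C work=B]
After op 4 (checkout): HEAD=work@B [main=C work=B]
After op 5 (commit): HEAD=work@D [main=C work=D]
After op 6 (merge): HEAD=work@E [main=C work=E]
After op 7 (commit): HEAD=work@F [main=C work=F]
ancestors(work=F): ['A', 'B', 'C', 'D', 'E', 'F']
ancestors(main=C): ['A', 'B', 'C']
common: ['A', 'B', 'C']

Answer: C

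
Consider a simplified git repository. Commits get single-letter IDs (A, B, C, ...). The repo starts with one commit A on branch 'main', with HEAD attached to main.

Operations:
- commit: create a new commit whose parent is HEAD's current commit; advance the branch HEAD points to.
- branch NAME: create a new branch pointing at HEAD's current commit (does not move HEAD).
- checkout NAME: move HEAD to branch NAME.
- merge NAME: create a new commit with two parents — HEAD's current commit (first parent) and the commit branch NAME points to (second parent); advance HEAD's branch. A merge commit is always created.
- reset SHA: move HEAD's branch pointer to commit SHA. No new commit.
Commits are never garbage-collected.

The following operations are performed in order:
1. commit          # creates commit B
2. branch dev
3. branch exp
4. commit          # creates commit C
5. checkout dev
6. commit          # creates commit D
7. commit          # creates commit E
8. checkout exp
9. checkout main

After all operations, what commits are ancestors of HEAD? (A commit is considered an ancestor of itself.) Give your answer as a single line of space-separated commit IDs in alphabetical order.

After op 1 (commit): HEAD=main@B [main=B]
After op 2 (branch): HEAD=main@B [dev=B main=B]
After op 3 (branch): HEAD=main@B [dev=B exp=B main=B]
After op 4 (commit): HEAD=main@C [dev=B exp=B main=C]
After op 5 (checkout): HEAD=dev@B [dev=B exp=B main=C]
After op 6 (commit): HEAD=dev@D [dev=D exp=B main=C]
After op 7 (commit): HEAD=dev@E [dev=E exp=B main=C]
After op 8 (checkout): HEAD=exp@B [dev=E exp=B main=C]
After op 9 (checkout): HEAD=main@C [dev=E exp=B main=C]

Answer: A B C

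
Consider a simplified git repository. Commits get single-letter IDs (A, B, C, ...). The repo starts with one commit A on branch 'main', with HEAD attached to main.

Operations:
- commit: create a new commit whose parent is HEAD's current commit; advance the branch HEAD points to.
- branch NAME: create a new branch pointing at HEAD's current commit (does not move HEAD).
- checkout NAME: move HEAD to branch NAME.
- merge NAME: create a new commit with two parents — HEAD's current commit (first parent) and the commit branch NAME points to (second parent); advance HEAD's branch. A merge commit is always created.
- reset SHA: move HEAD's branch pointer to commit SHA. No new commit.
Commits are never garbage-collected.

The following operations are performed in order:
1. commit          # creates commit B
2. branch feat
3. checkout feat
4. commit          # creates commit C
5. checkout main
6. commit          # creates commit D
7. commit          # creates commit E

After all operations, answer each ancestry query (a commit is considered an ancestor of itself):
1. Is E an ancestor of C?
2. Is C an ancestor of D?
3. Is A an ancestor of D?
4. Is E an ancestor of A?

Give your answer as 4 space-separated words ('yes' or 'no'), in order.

Answer: no no yes no

Derivation:
After op 1 (commit): HEAD=main@B [main=B]
After op 2 (branch): HEAD=main@B [feat=B main=B]
After op 3 (checkout): HEAD=feat@B [feat=B main=B]
After op 4 (commit): HEAD=feat@C [feat=C main=B]
After op 5 (checkout): HEAD=main@B [feat=C main=B]
After op 6 (commit): HEAD=main@D [feat=C main=D]
After op 7 (commit): HEAD=main@E [feat=C main=E]
ancestors(C) = {A,B,C}; E in? no
ancestors(D) = {A,B,D}; C in? no
ancestors(D) = {A,B,D}; A in? yes
ancestors(A) = {A}; E in? no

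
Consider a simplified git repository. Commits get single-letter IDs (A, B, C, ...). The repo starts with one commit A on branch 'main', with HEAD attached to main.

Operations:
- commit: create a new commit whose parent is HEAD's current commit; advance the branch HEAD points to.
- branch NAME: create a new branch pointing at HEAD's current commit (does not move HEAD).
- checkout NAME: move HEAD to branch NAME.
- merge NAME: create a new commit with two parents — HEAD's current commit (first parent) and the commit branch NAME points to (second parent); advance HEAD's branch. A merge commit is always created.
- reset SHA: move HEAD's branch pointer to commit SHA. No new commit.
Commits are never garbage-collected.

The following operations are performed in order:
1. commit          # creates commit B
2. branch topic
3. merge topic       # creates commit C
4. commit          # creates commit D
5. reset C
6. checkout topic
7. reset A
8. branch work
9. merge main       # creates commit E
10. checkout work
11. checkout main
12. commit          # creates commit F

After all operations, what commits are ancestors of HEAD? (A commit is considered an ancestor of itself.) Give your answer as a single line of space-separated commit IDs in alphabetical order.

After op 1 (commit): HEAD=main@B [main=B]
After op 2 (branch): HEAD=main@B [main=B topic=B]
After op 3 (merge): HEAD=main@C [main=C topic=B]
After op 4 (commit): HEAD=main@D [main=D topic=B]
After op 5 (reset): HEAD=main@C [main=C topic=B]
After op 6 (checkout): HEAD=topic@B [main=C topic=B]
After op 7 (reset): HEAD=topic@A [main=C topic=A]
After op 8 (branch): HEAD=topic@A [main=C topic=A work=A]
After op 9 (merge): HEAD=topic@E [main=C topic=E work=A]
After op 10 (checkout): HEAD=work@A [main=C topic=E work=A]
After op 11 (checkout): HEAD=main@C [main=C topic=E work=A]
After op 12 (commit): HEAD=main@F [main=F topic=E work=A]

Answer: A B C F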